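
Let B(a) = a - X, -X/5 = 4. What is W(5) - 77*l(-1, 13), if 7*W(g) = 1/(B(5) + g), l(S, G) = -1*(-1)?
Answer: -16169/210 ≈ -76.995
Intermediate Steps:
X = -20 (X = -5*4 = -20)
B(a) = 20 + a (B(a) = a - 1*(-20) = a + 20 = 20 + a)
l(S, G) = 1
W(g) = 1/(7*(25 + g)) (W(g) = 1/(7*((20 + 5) + g)) = 1/(7*(25 + g)))
W(5) - 77*l(-1, 13) = 1/(7*(25 + 5)) - 77*1 = (1/7)/30 - 77 = (1/7)*(1/30) - 77 = 1/210 - 77 = -16169/210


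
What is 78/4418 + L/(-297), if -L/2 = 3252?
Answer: 4792973/218691 ≈ 21.917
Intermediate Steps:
L = -6504 (L = -2*3252 = -6504)
78/4418 + L/(-297) = 78/4418 - 6504/(-297) = 78*(1/4418) - 6504*(-1/297) = 39/2209 + 2168/99 = 4792973/218691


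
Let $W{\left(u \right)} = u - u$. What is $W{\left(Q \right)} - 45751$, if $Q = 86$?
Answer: $-45751$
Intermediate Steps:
$W{\left(u \right)} = 0$
$W{\left(Q \right)} - 45751 = 0 - 45751 = -45751$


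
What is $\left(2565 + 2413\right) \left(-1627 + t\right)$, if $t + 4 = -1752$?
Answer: $-16840574$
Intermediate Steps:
$t = -1756$ ($t = -4 - 1752 = -1756$)
$\left(2565 + 2413\right) \left(-1627 + t\right) = \left(2565 + 2413\right) \left(-1627 - 1756\right) = 4978 \left(-3383\right) = -16840574$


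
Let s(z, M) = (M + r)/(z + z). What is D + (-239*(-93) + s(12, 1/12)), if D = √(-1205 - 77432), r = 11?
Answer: 6401509/288 + I*√78637 ≈ 22227.0 + 280.42*I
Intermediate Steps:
s(z, M) = (11 + M)/(2*z) (s(z, M) = (M + 11)/(z + z) = (11 + M)/((2*z)) = (11 + M)*(1/(2*z)) = (11 + M)/(2*z))
D = I*√78637 (D = √(-78637) = I*√78637 ≈ 280.42*I)
D + (-239*(-93) + s(12, 1/12)) = I*√78637 + (-239*(-93) + (½)*(11 + 1/12)/12) = I*√78637 + (22227 + (½)*(1/12)*(11 + 1/12)) = I*√78637 + (22227 + (½)*(1/12)*(133/12)) = I*√78637 + (22227 + 133/288) = I*√78637 + 6401509/288 = 6401509/288 + I*√78637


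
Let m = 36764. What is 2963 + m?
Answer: 39727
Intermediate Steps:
2963 + m = 2963 + 36764 = 39727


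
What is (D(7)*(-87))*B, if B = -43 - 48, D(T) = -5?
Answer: -39585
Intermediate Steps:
B = -91
(D(7)*(-87))*B = -5*(-87)*(-91) = 435*(-91) = -39585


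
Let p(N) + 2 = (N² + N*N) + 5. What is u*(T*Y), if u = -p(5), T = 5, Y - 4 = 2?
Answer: -1590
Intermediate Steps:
Y = 6 (Y = 4 + 2 = 6)
p(N) = 3 + 2*N² (p(N) = -2 + ((N² + N*N) + 5) = -2 + ((N² + N²) + 5) = -2 + (2*N² + 5) = -2 + (5 + 2*N²) = 3 + 2*N²)
u = -53 (u = -(3 + 2*5²) = -(3 + 2*25) = -(3 + 50) = -1*53 = -53)
u*(T*Y) = -265*6 = -53*30 = -1590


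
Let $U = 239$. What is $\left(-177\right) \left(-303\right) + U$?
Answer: $53870$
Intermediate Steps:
$\left(-177\right) \left(-303\right) + U = \left(-177\right) \left(-303\right) + 239 = 53631 + 239 = 53870$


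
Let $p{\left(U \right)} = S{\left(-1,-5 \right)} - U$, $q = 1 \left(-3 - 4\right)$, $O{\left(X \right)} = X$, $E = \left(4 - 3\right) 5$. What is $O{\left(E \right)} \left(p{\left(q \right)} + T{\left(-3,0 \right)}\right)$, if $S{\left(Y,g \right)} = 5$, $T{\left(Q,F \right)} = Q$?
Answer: $45$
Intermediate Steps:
$E = 5$ ($E = 1 \cdot 5 = 5$)
$q = -7$ ($q = 1 \left(-7\right) = -7$)
$p{\left(U \right)} = 5 - U$
$O{\left(E \right)} \left(p{\left(q \right)} + T{\left(-3,0 \right)}\right) = 5 \left(\left(5 - -7\right) - 3\right) = 5 \left(\left(5 + 7\right) - 3\right) = 5 \left(12 - 3\right) = 5 \cdot 9 = 45$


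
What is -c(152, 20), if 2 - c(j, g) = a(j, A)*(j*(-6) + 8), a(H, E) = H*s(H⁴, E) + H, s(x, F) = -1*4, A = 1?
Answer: 412222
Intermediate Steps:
s(x, F) = -4
a(H, E) = -3*H (a(H, E) = H*(-4) + H = -4*H + H = -3*H)
c(j, g) = 2 + 3*j*(8 - 6*j) (c(j, g) = 2 - (-3*j)*(j*(-6) + 8) = 2 - (-3*j)*(-6*j + 8) = 2 - (-3*j)*(8 - 6*j) = 2 - (-3)*j*(8 - 6*j) = 2 + 3*j*(8 - 6*j))
-c(152, 20) = -(2 - 18*152² + 24*152) = -(2 - 18*23104 + 3648) = -(2 - 415872 + 3648) = -1*(-412222) = 412222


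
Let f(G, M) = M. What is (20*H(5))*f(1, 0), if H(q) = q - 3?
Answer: 0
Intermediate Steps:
H(q) = -3 + q
(20*H(5))*f(1, 0) = (20*(-3 + 5))*0 = (20*2)*0 = 40*0 = 0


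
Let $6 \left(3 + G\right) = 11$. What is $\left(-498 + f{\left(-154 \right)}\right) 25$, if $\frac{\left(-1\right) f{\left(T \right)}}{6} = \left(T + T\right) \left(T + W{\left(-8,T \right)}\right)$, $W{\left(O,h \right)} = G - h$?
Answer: $-66350$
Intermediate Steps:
$G = - \frac{7}{6}$ ($G = -3 + \frac{1}{6} \cdot 11 = -3 + \frac{11}{6} = - \frac{7}{6} \approx -1.1667$)
$W{\left(O,h \right)} = - \frac{7}{6} - h$
$f{\left(T \right)} = 14 T$ ($f{\left(T \right)} = - 6 \left(T + T\right) \left(T - \left(\frac{7}{6} + T\right)\right) = - 6 \cdot 2 T \left(- \frac{7}{6}\right) = - 6 \left(- \frac{7 T}{3}\right) = 14 T$)
$\left(-498 + f{\left(-154 \right)}\right) 25 = \left(-498 + 14 \left(-154\right)\right) 25 = \left(-498 - 2156\right) 25 = \left(-2654\right) 25 = -66350$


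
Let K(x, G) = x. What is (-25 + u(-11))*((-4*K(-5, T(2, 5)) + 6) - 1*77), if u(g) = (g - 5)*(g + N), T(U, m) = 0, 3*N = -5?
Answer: -9061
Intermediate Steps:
N = -5/3 (N = (⅓)*(-5) = -5/3 ≈ -1.6667)
u(g) = (-5 + g)*(-5/3 + g) (u(g) = (g - 5)*(g - 5/3) = (-5 + g)*(-5/3 + g))
(-25 + u(-11))*((-4*K(-5, T(2, 5)) + 6) - 1*77) = (-25 + (25/3 + (-11)² - 20/3*(-11)))*((-4*(-5) + 6) - 1*77) = (-25 + (25/3 + 121 + 220/3))*((20 + 6) - 77) = (-25 + 608/3)*(26 - 77) = (533/3)*(-51) = -9061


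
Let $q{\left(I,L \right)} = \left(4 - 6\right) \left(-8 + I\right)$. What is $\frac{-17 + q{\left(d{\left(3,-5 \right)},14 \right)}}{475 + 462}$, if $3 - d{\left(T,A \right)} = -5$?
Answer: $- \frac{17}{937} \approx -0.018143$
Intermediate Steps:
$d{\left(T,A \right)} = 8$ ($d{\left(T,A \right)} = 3 - -5 = 3 + 5 = 8$)
$q{\left(I,L \right)} = 16 - 2 I$ ($q{\left(I,L \right)} = - 2 \left(-8 + I\right) = 16 - 2 I$)
$\frac{-17 + q{\left(d{\left(3,-5 \right)},14 \right)}}{475 + 462} = \frac{-17 + \left(16 - 16\right)}{475 + 462} = \frac{-17 + \left(16 - 16\right)}{937} = \left(-17 + 0\right) \frac{1}{937} = \left(-17\right) \frac{1}{937} = - \frac{17}{937}$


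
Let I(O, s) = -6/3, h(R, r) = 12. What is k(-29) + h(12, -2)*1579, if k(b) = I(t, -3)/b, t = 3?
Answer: 549494/29 ≈ 18948.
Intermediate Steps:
I(O, s) = -2 (I(O, s) = -6*1/3 = -2)
k(b) = -2/b
k(-29) + h(12, -2)*1579 = -2/(-29) + 12*1579 = -2*(-1/29) + 18948 = 2/29 + 18948 = 549494/29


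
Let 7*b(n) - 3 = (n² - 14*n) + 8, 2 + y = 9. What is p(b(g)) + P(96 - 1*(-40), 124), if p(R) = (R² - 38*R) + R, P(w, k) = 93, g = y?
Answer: 15843/49 ≈ 323.33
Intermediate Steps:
y = 7 (y = -2 + 9 = 7)
g = 7
b(n) = 11/7 - 2*n + n²/7 (b(n) = 3/7 + ((n² - 14*n) + 8)/7 = 3/7 + (8 + n² - 14*n)/7 = 3/7 + (8/7 - 2*n + n²/7) = 11/7 - 2*n + n²/7)
p(R) = R² - 37*R
p(b(g)) + P(96 - 1*(-40), 124) = (11/7 - 2*7 + (⅐)*7²)*(-37 + (11/7 - 2*7 + (⅐)*7²)) + 93 = (11/7 - 14 + (⅐)*49)*(-37 + (11/7 - 14 + (⅐)*49)) + 93 = (11/7 - 14 + 7)*(-37 + (11/7 - 14 + 7)) + 93 = -38*(-37 - 38/7)/7 + 93 = -38/7*(-297/7) + 93 = 11286/49 + 93 = 15843/49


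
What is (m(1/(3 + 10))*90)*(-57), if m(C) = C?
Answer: -5130/13 ≈ -394.62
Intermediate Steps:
(m(1/(3 + 10))*90)*(-57) = (90/(3 + 10))*(-57) = (90/13)*(-57) = -5130/13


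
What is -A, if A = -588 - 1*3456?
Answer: 4044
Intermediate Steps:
A = -4044 (A = -588 - 3456 = -4044)
-A = -1*(-4044) = 4044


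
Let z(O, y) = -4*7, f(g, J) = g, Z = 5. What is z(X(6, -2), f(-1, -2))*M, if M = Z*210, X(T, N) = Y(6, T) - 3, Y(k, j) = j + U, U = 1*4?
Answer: -29400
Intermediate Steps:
U = 4
Y(k, j) = 4 + j (Y(k, j) = j + 4 = 4 + j)
X(T, N) = 1 + T (X(T, N) = (4 + T) - 3 = 1 + T)
z(O, y) = -28
M = 1050 (M = 5*210 = 1050)
z(X(6, -2), f(-1, -2))*M = -28*1050 = -29400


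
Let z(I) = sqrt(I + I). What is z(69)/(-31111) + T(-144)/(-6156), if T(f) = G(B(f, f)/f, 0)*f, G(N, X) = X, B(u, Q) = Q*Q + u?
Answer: -sqrt(138)/31111 ≈ -0.00037759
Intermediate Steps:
B(u, Q) = u + Q**2 (B(u, Q) = Q**2 + u = u + Q**2)
z(I) = sqrt(2)*sqrt(I) (z(I) = sqrt(2*I) = sqrt(2)*sqrt(I))
T(f) = 0 (T(f) = 0*f = 0)
z(69)/(-31111) + T(-144)/(-6156) = (sqrt(2)*sqrt(69))/(-31111) + 0/(-6156) = sqrt(138)*(-1/31111) + 0*(-1/6156) = -sqrt(138)/31111 + 0 = -sqrt(138)/31111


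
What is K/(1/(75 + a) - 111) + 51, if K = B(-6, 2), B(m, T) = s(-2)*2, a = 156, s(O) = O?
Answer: 327141/6410 ≈ 51.036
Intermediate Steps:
B(m, T) = -4 (B(m, T) = -2*2 = -4)
K = -4
K/(1/(75 + a) - 111) + 51 = -4/(1/(75 + 156) - 111) + 51 = -4/(1/231 - 111) + 51 = -4/(-25640/231) + 51 = -4*(-231/25640) + 51 = 231/6410 + 51 = 327141/6410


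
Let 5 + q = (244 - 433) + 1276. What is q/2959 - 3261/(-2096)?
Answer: 11917171/6202064 ≈ 1.9215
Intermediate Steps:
q = 1082 (q = -5 + ((244 - 433) + 1276) = -5 + (-189 + 1276) = -5 + 1087 = 1082)
q/2959 - 3261/(-2096) = 1082/2959 - 3261/(-2096) = 1082*(1/2959) - 3261*(-1/2096) = 1082/2959 + 3261/2096 = 11917171/6202064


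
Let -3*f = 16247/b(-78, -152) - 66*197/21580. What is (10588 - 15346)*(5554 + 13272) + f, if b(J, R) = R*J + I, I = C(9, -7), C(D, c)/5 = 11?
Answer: -34536109874431279/385559070 ≈ -8.9574e+7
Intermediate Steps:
C(D, c) = 55 (C(D, c) = 5*11 = 55)
I = 55
b(J, R) = 55 + J*R (b(J, R) = R*J + 55 = J*R + 55 = 55 + J*R)
f = -97871719/385559070 (f = -(16247/(55 - 78*(-152)) - 66*197/21580)/3 = -(16247/(55 + 11856) - 13002*1/21580)/3 = -(16247/11911 - 6501/10790)/3 = -⅓*97871719/128519690 = -97871719/385559070 ≈ -0.25384)
(10588 - 15346)*(5554 + 13272) + f = (10588 - 15346)*(5554 + 13272) - 97871719/385559070 = -4758*18826 - 97871719/385559070 = -89574108 - 97871719/385559070 = -34536109874431279/385559070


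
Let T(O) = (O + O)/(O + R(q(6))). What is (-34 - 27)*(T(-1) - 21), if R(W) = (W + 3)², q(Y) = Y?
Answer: 51301/40 ≈ 1282.5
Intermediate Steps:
R(W) = (3 + W)²
T(O) = 2*O/(81 + O) (T(O) = (O + O)/(O + (3 + 6)²) = (2*O)/(O + 9²) = (2*O)/(O + 81) = (2*O)/(81 + O) = 2*O/(81 + O))
(-34 - 27)*(T(-1) - 21) = (-34 - 27)*(2*(-1)/(81 - 1) - 21) = -61*(2*(-1)/80 - 21) = -61*(2*(-1)*(1/80) - 21) = -61*(-1/40 - 21) = -61*(-841/40) = 51301/40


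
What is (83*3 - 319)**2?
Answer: 4900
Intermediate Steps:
(83*3 - 319)**2 = (249 - 319)**2 = (-70)**2 = 4900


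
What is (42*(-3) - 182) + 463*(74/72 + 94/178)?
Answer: 1321223/3204 ≈ 412.37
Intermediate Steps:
(42*(-3) - 182) + 463*(74/72 + 94/178) = (-126 - 182) + 463*(74*(1/72) + 94*(1/178)) = -308 + 463*(37/36 + 47/89) = -308 + 463*(4985/3204) = -308 + 2308055/3204 = 1321223/3204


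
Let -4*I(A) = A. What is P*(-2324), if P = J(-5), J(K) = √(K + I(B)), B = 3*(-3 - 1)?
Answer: -2324*I*√2 ≈ -3286.6*I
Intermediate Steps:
B = -12 (B = 3*(-4) = -12)
I(A) = -A/4
J(K) = √(3 + K) (J(K) = √(K - ¼*(-12)) = √(K + 3) = √(3 + K))
P = I*√2 (P = √(3 - 5) = √(-2) = I*√2 ≈ 1.4142*I)
P*(-2324) = (I*√2)*(-2324) = -2324*I*√2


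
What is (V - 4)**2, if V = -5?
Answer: 81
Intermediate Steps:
(V - 4)**2 = (-5 - 4)**2 = (-9)**2 = 81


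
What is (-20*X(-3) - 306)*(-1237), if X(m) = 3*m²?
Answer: 1046502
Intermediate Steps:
(-20*X(-3) - 306)*(-1237) = (-60*(-3)² - 306)*(-1237) = (-60*9 - 306)*(-1237) = (-20*27 - 306)*(-1237) = (-540 - 306)*(-1237) = -846*(-1237) = 1046502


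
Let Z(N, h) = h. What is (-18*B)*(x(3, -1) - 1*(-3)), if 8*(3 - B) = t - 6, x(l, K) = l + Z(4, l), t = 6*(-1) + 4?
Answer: -648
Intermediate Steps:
t = -2 (t = -6 + 4 = -2)
x(l, K) = 2*l (x(l, K) = l + l = 2*l)
B = 4 (B = 3 - (-2 - 6)/8 = 3 - ⅛*(-8) = 3 + 1 = 4)
(-18*B)*(x(3, -1) - 1*(-3)) = (-18*4)*(2*3 - 1*(-3)) = -72*(6 + 3) = -72*9 = -648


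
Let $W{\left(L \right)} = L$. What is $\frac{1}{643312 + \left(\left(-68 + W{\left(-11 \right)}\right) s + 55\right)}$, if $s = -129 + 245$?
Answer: $\frac{1}{634203} \approx 1.5768 \cdot 10^{-6}$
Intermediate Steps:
$s = 116$
$\frac{1}{643312 + \left(\left(-68 + W{\left(-11 \right)}\right) s + 55\right)} = \frac{1}{643312 + \left(\left(-68 - 11\right) 116 + 55\right)} = \frac{1}{643312 + \left(\left(-79\right) 116 + 55\right)} = \frac{1}{643312 + \left(-9164 + 55\right)} = \frac{1}{643312 - 9109} = \frac{1}{634203}$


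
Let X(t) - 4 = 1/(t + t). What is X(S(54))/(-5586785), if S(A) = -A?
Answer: -431/603372780 ≈ -7.1432e-7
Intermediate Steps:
X(t) = 4 + 1/(2*t) (X(t) = 4 + 1/(t + t) = 4 + 1/(2*t))
X(S(54))/(-5586785) = (4 + 1/(2*((-1*54))))/(-5586785) = (4 + (½)/(-54))*(-1/5586785) = (4 + (½)*(-1/54))*(-1/5586785) = (4 - 1/108)*(-1/5586785) = (431/108)*(-1/5586785) = -431/603372780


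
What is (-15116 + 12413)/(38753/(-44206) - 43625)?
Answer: 119488818/1928525503 ≈ 0.061959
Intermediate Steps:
(-15116 + 12413)/(38753/(-44206) - 43625) = -2703/(38753*(-1/44206) - 43625) = -2703/(-38753/44206 - 43625) = -2703/(-1928525503/44206) = -2703*(-44206/1928525503) = 119488818/1928525503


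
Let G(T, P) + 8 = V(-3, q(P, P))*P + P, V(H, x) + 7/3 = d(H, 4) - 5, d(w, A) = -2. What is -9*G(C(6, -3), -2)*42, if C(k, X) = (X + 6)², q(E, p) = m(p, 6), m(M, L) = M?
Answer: -3276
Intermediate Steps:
q(E, p) = p
C(k, X) = (6 + X)²
V(H, x) = -28/3 (V(H, x) = -7/3 + (-2 - 5) = -7/3 - 7 = -28/3)
G(T, P) = -8 - 25*P/3 (G(T, P) = -8 + (-28*P/3 + P) = -8 - 25*P/3)
-9*G(C(6, -3), -2)*42 = -9*(-8 - 25/3*(-2))*42 = -9*(-8 + 50/3)*42 = -9*26/3*42 = -78*42 = -3276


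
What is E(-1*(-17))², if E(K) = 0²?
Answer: 0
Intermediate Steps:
E(K) = 0
E(-1*(-17))² = 0² = 0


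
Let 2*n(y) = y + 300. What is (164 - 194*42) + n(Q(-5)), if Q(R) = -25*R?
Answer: -15543/2 ≈ -7771.5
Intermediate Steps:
n(y) = 150 + y/2 (n(y) = (y + 300)/2 = (300 + y)/2 = 150 + y/2)
(164 - 194*42) + n(Q(-5)) = (164 - 194*42) + (150 + (-25*(-5))/2) = (164 - 8148) + (150 + (½)*125) = -7984 + (150 + 125/2) = -7984 + 425/2 = -15543/2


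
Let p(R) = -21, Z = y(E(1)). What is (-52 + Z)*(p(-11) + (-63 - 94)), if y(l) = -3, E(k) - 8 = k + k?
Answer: 9790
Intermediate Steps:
E(k) = 8 + 2*k (E(k) = 8 + (k + k) = 8 + 2*k)
Z = -3
(-52 + Z)*(p(-11) + (-63 - 94)) = (-52 - 3)*(-21 + (-63 - 94)) = -55*(-21 - 157) = -55*(-178) = 9790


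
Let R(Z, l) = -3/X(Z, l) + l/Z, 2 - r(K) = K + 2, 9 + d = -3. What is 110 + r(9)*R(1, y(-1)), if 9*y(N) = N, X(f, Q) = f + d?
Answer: 1194/11 ≈ 108.55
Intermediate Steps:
d = -12 (d = -9 - 3 = -12)
r(K) = -K (r(K) = 2 - (K + 2) = 2 - (2 + K) = 2 + (-2 - K) = -K)
X(f, Q) = -12 + f (X(f, Q) = f - 12 = -12 + f)
y(N) = N/9
R(Z, l) = -3/(-12 + Z) + l/Z
110 + r(9)*R(1, y(-1)) = 110 + (-1*9)*(-3/(-12 + 1) + ((1/9)*(-1))/1) = 110 - 9*(-3/(-11) - 1/9*1) = 110 - 9*(-3*(-1/11) - 1/9) = 110 - 9*(3/11 - 1/9) = 110 - 9*16/99 = 110 - 16/11 = 1194/11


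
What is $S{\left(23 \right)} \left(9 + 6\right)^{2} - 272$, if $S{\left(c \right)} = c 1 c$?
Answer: $118753$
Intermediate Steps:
$S{\left(c \right)} = c^{2}$ ($S{\left(c \right)} = c c = c^{2}$)
$S{\left(23 \right)} \left(9 + 6\right)^{2} - 272 = 23^{2} \left(9 + 6\right)^{2} - 272 = 529 \cdot 15^{2} - 272 = 529 \cdot 225 - 272 = 119025 - 272 = 118753$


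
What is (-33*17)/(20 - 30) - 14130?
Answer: -140739/10 ≈ -14074.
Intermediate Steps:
(-33*17)/(20 - 30) - 14130 = -561/(-10) - 14130 = -561*(-⅒) - 14130 = 561/10 - 14130 = -140739/10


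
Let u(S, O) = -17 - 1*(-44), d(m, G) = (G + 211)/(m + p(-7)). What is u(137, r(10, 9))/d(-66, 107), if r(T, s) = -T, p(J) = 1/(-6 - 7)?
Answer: -7731/1378 ≈ -5.6103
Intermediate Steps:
p(J) = -1/13 (p(J) = 1/(-13) = -1/13)
d(m, G) = (211 + G)/(-1/13 + m) (d(m, G) = (G + 211)/(m - 1/13) = (211 + G)/(-1/13 + m))
u(S, O) = 27 (u(S, O) = -17 + 44 = 27)
u(137, r(10, 9))/d(-66, 107) = 27/((13*(211 + 107)/(-1 + 13*(-66)))) = 27/((13*318/(-1 - 858))) = 27/((13*318/(-859))) = 27/((13*(-1/859)*318)) = 27/(-4134/859) = 27*(-859/4134) = -7731/1378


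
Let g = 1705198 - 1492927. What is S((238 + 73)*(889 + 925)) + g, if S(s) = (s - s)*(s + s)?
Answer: 212271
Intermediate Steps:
S(s) = 0 (S(s) = 0*(2*s) = 0)
g = 212271
S((238 + 73)*(889 + 925)) + g = 0 + 212271 = 212271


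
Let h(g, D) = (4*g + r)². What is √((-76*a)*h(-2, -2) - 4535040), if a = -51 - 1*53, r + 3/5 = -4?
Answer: 4*I*√5125314/5 ≈ 1811.1*I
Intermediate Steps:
r = -23/5 (r = -⅗ - 4 = -23/5 ≈ -4.6000)
a = -104 (a = -51 - 53 = -104)
h(g, D) = (-23/5 + 4*g)² (h(g, D) = (4*g - 23/5)² = (-23/5 + 4*g)²)
√((-76*a)*h(-2, -2) - 4535040) = √((-76*(-104))*((-23 + 20*(-2))²/25) - 4535040) = √(7904*((-23 - 40)²/25) - 4535040) = √(7904*((1/25)*(-63)²) - 4535040) = √(7904*((1/25)*3969) - 4535040) = √(7904*(3969/25) - 4535040) = √(31370976/25 - 4535040) = √(-82005024/25) = 4*I*√5125314/5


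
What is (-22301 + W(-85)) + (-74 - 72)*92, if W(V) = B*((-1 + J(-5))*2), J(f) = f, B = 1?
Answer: -35745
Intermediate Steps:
W(V) = -12 (W(V) = 1*((-1 - 5)*2) = 1*(-6*2) = 1*(-12) = -12)
(-22301 + W(-85)) + (-74 - 72)*92 = (-22301 - 12) + (-74 - 72)*92 = -22313 - 146*92 = -22313 - 13432 = -35745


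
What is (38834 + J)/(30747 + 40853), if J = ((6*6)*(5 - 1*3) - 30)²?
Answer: 20299/35800 ≈ 0.56701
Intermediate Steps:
J = 1764 (J = (36*(5 - 3) - 30)² = (36*2 - 30)² = (72 - 30)² = 42² = 1764)
(38834 + J)/(30747 + 40853) = (38834 + 1764)/(30747 + 40853) = 40598/71600 = 40598*(1/71600) = 20299/35800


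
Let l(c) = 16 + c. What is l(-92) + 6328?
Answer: 6252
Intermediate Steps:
l(-92) + 6328 = (16 - 92) + 6328 = -76 + 6328 = 6252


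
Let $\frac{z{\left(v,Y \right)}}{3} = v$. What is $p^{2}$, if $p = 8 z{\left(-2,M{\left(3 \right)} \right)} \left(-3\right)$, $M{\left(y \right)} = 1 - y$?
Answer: $20736$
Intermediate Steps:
$z{\left(v,Y \right)} = 3 v$
$p = 144$ ($p = 8 \cdot 3 \left(-2\right) \left(-3\right) = 8 \left(-6\right) \left(-3\right) = \left(-48\right) \left(-3\right) = 144$)
$p^{2} = 144^{2} = 20736$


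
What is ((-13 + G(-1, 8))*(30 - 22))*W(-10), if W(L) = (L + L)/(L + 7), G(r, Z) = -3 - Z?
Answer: -1280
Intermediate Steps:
W(L) = 2*L/(7 + L) (W(L) = (2*L)/(7 + L) = 2*L/(7 + L))
((-13 + G(-1, 8))*(30 - 22))*W(-10) = ((-13 + (-3 - 1*8))*(30 - 22))*(2*(-10)/(7 - 10)) = ((-13 + (-3 - 8))*8)*(2*(-10)/(-3)) = ((-13 - 11)*8)*(2*(-10)*(-⅓)) = -24*8*(20/3) = -192*20/3 = -1280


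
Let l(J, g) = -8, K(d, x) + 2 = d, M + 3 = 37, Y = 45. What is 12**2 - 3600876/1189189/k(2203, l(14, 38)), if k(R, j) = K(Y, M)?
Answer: 7359857412/51135127 ≈ 143.93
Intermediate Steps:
M = 34 (M = -3 + 37 = 34)
K(d, x) = -2 + d
k(R, j) = 43 (k(R, j) = -2 + 45 = 43)
12**2 - 3600876/1189189/k(2203, l(14, 38)) = 12**2 - 3600876/1189189/43 = 144 - 3600876*(1/1189189)/43 = 144 - 3600876/(1189189*43) = 144 - 1*3600876/51135127 = 144 - 3600876/51135127 = 7359857412/51135127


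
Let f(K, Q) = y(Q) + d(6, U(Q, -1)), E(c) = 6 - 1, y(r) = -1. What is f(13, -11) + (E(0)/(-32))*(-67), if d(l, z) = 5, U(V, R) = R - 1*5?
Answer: 463/32 ≈ 14.469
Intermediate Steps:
E(c) = 5
U(V, R) = -5 + R (U(V, R) = R - 5 = -5 + R)
f(K, Q) = 4 (f(K, Q) = -1 + 5 = 4)
f(13, -11) + (E(0)/(-32))*(-67) = 4 + (5/(-32))*(-67) = 4 + (5*(-1/32))*(-67) = 4 - 5/32*(-67) = 4 + 335/32 = 463/32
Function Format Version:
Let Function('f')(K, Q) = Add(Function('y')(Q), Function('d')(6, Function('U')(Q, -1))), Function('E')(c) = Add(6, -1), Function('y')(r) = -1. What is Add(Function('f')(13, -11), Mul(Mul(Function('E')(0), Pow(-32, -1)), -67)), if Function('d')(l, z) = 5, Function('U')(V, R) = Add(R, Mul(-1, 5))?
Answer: Rational(463, 32) ≈ 14.469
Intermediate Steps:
Function('E')(c) = 5
Function('U')(V, R) = Add(-5, R) (Function('U')(V, R) = Add(R, -5) = Add(-5, R))
Function('f')(K, Q) = 4 (Function('f')(K, Q) = Add(-1, 5) = 4)
Add(Function('f')(13, -11), Mul(Mul(Function('E')(0), Pow(-32, -1)), -67)) = Add(4, Mul(Mul(5, Pow(-32, -1)), -67)) = Add(4, Mul(Mul(5, Rational(-1, 32)), -67)) = Add(4, Mul(Rational(-5, 32), -67)) = Add(4, Rational(335, 32)) = Rational(463, 32)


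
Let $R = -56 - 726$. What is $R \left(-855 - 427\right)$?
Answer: $1002524$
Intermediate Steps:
$R = -782$
$R \left(-855 - 427\right) = - 782 \left(-855 - 427\right) = \left(-782\right) \left(-1282\right) = 1002524$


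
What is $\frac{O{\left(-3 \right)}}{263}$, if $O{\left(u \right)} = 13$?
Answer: $\frac{13}{263} \approx 0.04943$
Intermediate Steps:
$\frac{O{\left(-3 \right)}}{263} = \frac{13}{263}$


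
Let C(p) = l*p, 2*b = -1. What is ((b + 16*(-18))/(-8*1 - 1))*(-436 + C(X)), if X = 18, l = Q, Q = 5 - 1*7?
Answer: -136172/9 ≈ -15130.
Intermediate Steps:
b = -½ (b = (½)*(-1) = -½ ≈ -0.50000)
Q = -2 (Q = 5 - 7 = -2)
l = -2
C(p) = -2*p
((b + 16*(-18))/(-8*1 - 1))*(-436 + C(X)) = ((-½ + 16*(-18))/(-8*1 - 1))*(-436 - 2*18) = ((-½ - 288)/(-8 - 1))*(-436 - 36) = -577/2/(-9)*(-472) = -577/2*(-⅑)*(-472) = (577/18)*(-472) = -136172/9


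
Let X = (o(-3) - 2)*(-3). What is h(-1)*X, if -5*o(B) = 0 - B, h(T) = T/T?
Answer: 39/5 ≈ 7.8000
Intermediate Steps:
h(T) = 1
o(B) = B/5 (o(B) = -(0 - B)/5 = -(-1)*B/5 = B/5)
X = 39/5 (X = ((⅕)*(-3) - 2)*(-3) = (-⅗ - 2)*(-3) = -13/5*(-3) = 39/5 ≈ 7.8000)
h(-1)*X = 1*(39/5) = 39/5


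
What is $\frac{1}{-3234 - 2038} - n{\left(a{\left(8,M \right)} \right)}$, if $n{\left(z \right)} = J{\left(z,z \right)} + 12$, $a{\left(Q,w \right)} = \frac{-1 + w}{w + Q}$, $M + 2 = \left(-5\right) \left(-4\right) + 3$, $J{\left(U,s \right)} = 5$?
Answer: $- \frac{89625}{5272} \approx -17.0$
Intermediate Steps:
$M = 21$ ($M = -2 + \left(\left(-5\right) \left(-4\right) + 3\right) = -2 + \left(20 + 3\right) = -2 + 23 = 21$)
$a{\left(Q,w \right)} = \frac{-1 + w}{Q + w}$
$n{\left(z \right)} = 17$ ($n{\left(z \right)} = 5 + 12 = 17$)
$\frac{1}{-3234 - 2038} - n{\left(a{\left(8,M \right)} \right)} = \frac{1}{-3234 - 2038} - 17 = \frac{1}{-5272} - 17 = - \frac{1}{5272} - 17 = - \frac{89625}{5272}$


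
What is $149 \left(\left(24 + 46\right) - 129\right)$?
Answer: $-8791$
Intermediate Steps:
$149 \left(\left(24 + 46\right) - 129\right) = 149 \left(70 - 129\right) = 149 \left(-59\right) = -8791$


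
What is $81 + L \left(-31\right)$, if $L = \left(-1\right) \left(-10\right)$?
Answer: $-229$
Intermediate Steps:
$L = 10$
$81 + L \left(-31\right) = 81 + 10 \left(-31\right) = 81 - 310 = -229$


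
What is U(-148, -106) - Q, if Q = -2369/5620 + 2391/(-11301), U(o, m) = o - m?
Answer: -875759517/21170540 ≈ -41.367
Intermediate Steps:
Q = -13403163/21170540 (Q = -2369*1/5620 + 2391*(-1/11301) = -2369/5620 - 797/3767 = -13403163/21170540 ≈ -0.63310)
U(-148, -106) - Q = (-148 - 1*(-106)) - 1*(-13403163/21170540) = (-148 + 106) + 13403163/21170540 = -42 + 13403163/21170540 = -875759517/21170540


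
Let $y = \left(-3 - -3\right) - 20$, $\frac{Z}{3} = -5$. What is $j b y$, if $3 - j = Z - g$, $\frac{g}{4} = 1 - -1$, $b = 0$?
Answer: $0$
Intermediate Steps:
$Z = -15$ ($Z = 3 \left(-5\right) = -15$)
$g = 8$ ($g = 4 \left(1 - -1\right) = 4 \left(1 + 1\right) = 4 \cdot 2 = 8$)
$j = 26$ ($j = 3 - \left(-15 - 8\right) = 3 - -23 = 3 + 23 = 26$)
$y = -20$ ($y = \left(-3 + 3\right) - 20 = 0 - 20 = -20$)
$j b y = 26 \cdot 0 \left(-20\right) = 0 \left(-20\right) = 0$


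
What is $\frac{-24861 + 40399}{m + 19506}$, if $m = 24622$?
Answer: $\frac{7769}{22064} \approx 0.35211$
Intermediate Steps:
$\frac{-24861 + 40399}{m + 19506} = \frac{-24861 + 40399}{24622 + 19506} = \frac{15538}{44128} = 15538 \cdot \frac{1}{44128} = \frac{7769}{22064}$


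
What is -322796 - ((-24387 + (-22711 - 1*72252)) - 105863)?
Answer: -97583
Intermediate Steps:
-322796 - ((-24387 + (-22711 - 1*72252)) - 105863) = -322796 - ((-24387 + (-22711 - 72252)) - 105863) = -322796 - ((-24387 - 94963) - 105863) = -322796 - (-119350 - 105863) = -322796 - 1*(-225213) = -322796 + 225213 = -97583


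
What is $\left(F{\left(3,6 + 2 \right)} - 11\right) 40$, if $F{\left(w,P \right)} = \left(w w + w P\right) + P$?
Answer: $1200$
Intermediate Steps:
$F{\left(w,P \right)} = P + w^{2} + P w$ ($F{\left(w,P \right)} = \left(w^{2} + P w\right) + P = P + w^{2} + P w$)
$\left(F{\left(3,6 + 2 \right)} - 11\right) 40 = \left(\left(\left(6 + 2\right) + 3^{2} + \left(6 + 2\right) 3\right) - 11\right) 40 = \left(\left(8 + 9 + 8 \cdot 3\right) - 11\right) 40 = \left(\left(8 + 9 + 24\right) - 11\right) 40 = \left(41 - 11\right) 40 = 30 \cdot 40 = 1200$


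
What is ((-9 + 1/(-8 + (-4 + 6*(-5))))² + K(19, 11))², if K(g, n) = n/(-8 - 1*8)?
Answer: 324572902369/49787136 ≈ 6519.2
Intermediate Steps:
K(g, n) = -n/16 (K(g, n) = n/(-8 - 8) = n/(-16) = n*(-1/16) = -n/16)
((-9 + 1/(-8 + (-4 + 6*(-5))))² + K(19, 11))² = ((-9 + 1/(-8 + (-4 + 6*(-5))))² - 1/16*11)² = ((-9 + 1/(-8 + (-4 - 30)))² - 11/16)² = ((-9 + 1/(-8 - 34))² - 11/16)² = ((-9 + 1/(-42))² - 11/16)² = ((-9 - 1/42)² - 11/16)² = ((-379/42)² - 11/16)² = (143641/1764 - 11/16)² = (569713/7056)² = 324572902369/49787136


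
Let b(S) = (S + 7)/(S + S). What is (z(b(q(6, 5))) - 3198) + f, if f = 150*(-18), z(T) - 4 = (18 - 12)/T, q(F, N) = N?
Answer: -5889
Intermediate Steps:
b(S) = (7 + S)/(2*S) (b(S) = (7 + S)/((2*S)) = (7 + S)*(1/(2*S)) = (7 + S)/(2*S))
z(T) = 4 + 6/T (z(T) = 4 + (18 - 12)/T = 4 + 6/T)
f = -2700
(z(b(q(6, 5))) - 3198) + f = ((4 + 6/(((½)*(7 + 5)/5))) - 3198) - 2700 = ((4 + 6/(((½)*(⅕)*12))) - 3198) - 2700 = ((4 + 6/(6/5)) - 3198) - 2700 = ((4 + 6*(⅚)) - 3198) - 2700 = ((4 + 5) - 3198) - 2700 = (9 - 3198) - 2700 = -3189 - 2700 = -5889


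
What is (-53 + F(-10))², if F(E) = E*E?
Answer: 2209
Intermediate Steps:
F(E) = E²
(-53 + F(-10))² = (-53 + (-10)²)² = (-53 + 100)² = 47² = 2209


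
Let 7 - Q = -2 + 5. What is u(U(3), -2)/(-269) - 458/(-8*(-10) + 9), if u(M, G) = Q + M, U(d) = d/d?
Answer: -123647/23941 ≈ -5.1647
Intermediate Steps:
Q = 4 (Q = 7 - (-2 + 5) = 7 - 1*3 = 7 - 3 = 4)
U(d) = 1
u(M, G) = 4 + M
u(U(3), -2)/(-269) - 458/(-8*(-10) + 9) = (4 + 1)/(-269) - 458/(-8*(-10) + 9) = 5*(-1/269) - 458/(80 + 9) = -5/269 - 458/89 = -123647/23941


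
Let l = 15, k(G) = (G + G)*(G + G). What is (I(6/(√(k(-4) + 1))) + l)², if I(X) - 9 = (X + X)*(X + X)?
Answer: 2903616/4225 ≈ 687.25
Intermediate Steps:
k(G) = 4*G² (k(G) = (2*G)*(2*G) = 4*G²)
I(X) = 9 + 4*X² (I(X) = 9 + (X + X)*(X + X) = 9 + (2*X)*(2*X) = 9 + 4*X²)
(I(6/(√(k(-4) + 1))) + l)² = ((9 + 4*(6/(√(4*(-4)² + 1)))²) + 15)² = ((9 + 4*(6/(√(4*16 + 1)))²) + 15)² = ((9 + 4*(6/(√(64 + 1)))²) + 15)² = ((9 + 4*(6/(√65))²) + 15)² = ((9 + 4*(6*(√65/65))²) + 15)² = ((9 + 4*(6*√65/65)²) + 15)² = ((9 + 4*(36/65)) + 15)² = ((9 + 144/65) + 15)² = (729/65 + 15)² = (1704/65)² = 2903616/4225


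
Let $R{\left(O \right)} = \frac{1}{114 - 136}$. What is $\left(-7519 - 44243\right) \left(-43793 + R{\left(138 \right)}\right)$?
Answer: $\frac{24934971807}{11} \approx 2.2668 \cdot 10^{9}$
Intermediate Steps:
$R{\left(O \right)} = - \frac{1}{22}$ ($R{\left(O \right)} = \frac{1}{-22} = - \frac{1}{22}$)
$\left(-7519 - 44243\right) \left(-43793 + R{\left(138 \right)}\right) = \left(-7519 - 44243\right) \left(-43793 - \frac{1}{22}\right) = \left(-51762\right) \left(- \frac{963447}{22}\right) = \frac{24934971807}{11}$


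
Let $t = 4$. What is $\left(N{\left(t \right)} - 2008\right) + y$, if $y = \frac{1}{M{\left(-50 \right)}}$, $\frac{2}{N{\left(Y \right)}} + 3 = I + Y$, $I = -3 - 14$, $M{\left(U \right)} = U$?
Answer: $- \frac{401629}{200} \approx -2008.1$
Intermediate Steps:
$I = -17$
$N{\left(Y \right)} = \frac{2}{-20 + Y}$ ($N{\left(Y \right)} = \frac{2}{-3 + \left(-17 + Y\right)} = \frac{2}{-20 + Y}$)
$y = - \frac{1}{50}$ ($y = \frac{1}{-50} = - \frac{1}{50} \approx -0.02$)
$\left(N{\left(t \right)} - 2008\right) + y = \left(\frac{2}{-20 + 4} - 2008\right) - \frac{1}{50} = \left(\frac{2}{-16} - 2008\right) - \frac{1}{50} = \left(2 \left(- \frac{1}{16}\right) - 2008\right) - \frac{1}{50} = \left(- \frac{1}{8} - 2008\right) - \frac{1}{50} = - \frac{16065}{8} - \frac{1}{50} = - \frac{401629}{200}$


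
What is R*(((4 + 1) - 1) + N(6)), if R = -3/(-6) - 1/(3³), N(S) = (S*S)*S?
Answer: 2750/27 ≈ 101.85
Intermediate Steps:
N(S) = S³ (N(S) = S²*S = S³)
R = 25/54 (R = -3*(-⅙) - 1/27 = ½ - 1*1/27 = ½ - 1/27 = 25/54 ≈ 0.46296)
R*(((4 + 1) - 1) + N(6)) = 25*(((4 + 1) - 1) + 6³)/54 = 25*((5 - 1) + 216)/54 = 25*(4 + 216)/54 = (25/54)*220 = 2750/27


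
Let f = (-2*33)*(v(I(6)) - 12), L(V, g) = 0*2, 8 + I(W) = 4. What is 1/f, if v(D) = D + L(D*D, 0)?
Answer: 1/1056 ≈ 0.00094697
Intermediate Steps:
I(W) = -4 (I(W) = -8 + 4 = -4)
L(V, g) = 0
v(D) = D (v(D) = D + 0 = D)
f = 1056 (f = (-2*33)*(-4 - 12) = -66*(-16) = 1056)
1/f = 1/1056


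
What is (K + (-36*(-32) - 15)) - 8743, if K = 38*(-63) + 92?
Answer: -9908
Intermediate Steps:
K = -2302 (K = -2394 + 92 = -2302)
(K + (-36*(-32) - 15)) - 8743 = (-2302 + (-36*(-32) - 15)) - 8743 = (-2302 + (1152 - 15)) - 8743 = (-2302 + 1137) - 8743 = -1165 - 8743 = -9908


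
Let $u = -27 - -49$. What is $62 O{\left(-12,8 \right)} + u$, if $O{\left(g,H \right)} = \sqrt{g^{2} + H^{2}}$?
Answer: $22 + 248 \sqrt{13} \approx 916.18$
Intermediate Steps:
$O{\left(g,H \right)} = \sqrt{H^{2} + g^{2}}$
$u = 22$ ($u = -27 + 49 = 22$)
$62 O{\left(-12,8 \right)} + u = 62 \sqrt{8^{2} + \left(-12\right)^{2}} + 22 = 62 \sqrt{64 + 144} + 22 = 62 \sqrt{208} + 22 = 62 \cdot 4 \sqrt{13} + 22 = 248 \sqrt{13} + 22 = 22 + 248 \sqrt{13}$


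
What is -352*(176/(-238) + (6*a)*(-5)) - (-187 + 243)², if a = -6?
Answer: -7882048/119 ≈ -66236.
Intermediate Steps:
-352*(176/(-238) + (6*a)*(-5)) - (-187 + 243)² = -352*(176/(-238) + (6*(-6))*(-5)) - (-187 + 243)² = -352*(176*(-1/238) - 36*(-5)) - 1*56² = -352*(-88/119 + 180) - 1*3136 = -352*21332/119 - 3136 = -7508864/119 - 3136 = -7882048/119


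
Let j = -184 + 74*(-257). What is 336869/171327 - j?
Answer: 253089071/13179 ≈ 19204.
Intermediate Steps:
j = -19202 (j = -184 - 19018 = -19202)
336869/171327 - j = 336869/171327 - 1*(-19202) = 336869*(1/171327) + 19202 = 25913/13179 + 19202 = 253089071/13179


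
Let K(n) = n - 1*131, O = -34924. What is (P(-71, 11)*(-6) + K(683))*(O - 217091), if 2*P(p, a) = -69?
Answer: -191279385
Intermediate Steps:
P(p, a) = -69/2 (P(p, a) = (½)*(-69) = -69/2)
K(n) = -131 + n (K(n) = n - 131 = -131 + n)
(P(-71, 11)*(-6) + K(683))*(O - 217091) = (-69/2*(-6) + (-131 + 683))*(-34924 - 217091) = (207 + 552)*(-252015) = 759*(-252015) = -191279385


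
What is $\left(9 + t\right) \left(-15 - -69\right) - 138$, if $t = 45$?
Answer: $2778$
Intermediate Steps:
$\left(9 + t\right) \left(-15 - -69\right) - 138 = \left(9 + 45\right) \left(-15 - -69\right) - 138 = 54 \left(-15 + 69\right) - 138 = 54 \cdot 54 - 138 = 2916 - 138 = 2778$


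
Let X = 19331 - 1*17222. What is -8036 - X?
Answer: -10145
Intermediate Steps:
X = 2109 (X = 19331 - 17222 = 2109)
-8036 - X = -8036 - 1*2109 = -8036 - 2109 = -10145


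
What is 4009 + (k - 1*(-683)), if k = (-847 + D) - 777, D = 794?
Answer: 3862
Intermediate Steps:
k = -830 (k = (-847 + 794) - 777 = -53 - 777 = -830)
4009 + (k - 1*(-683)) = 4009 + (-830 - 1*(-683)) = 4009 + (-830 + 683) = 4009 - 147 = 3862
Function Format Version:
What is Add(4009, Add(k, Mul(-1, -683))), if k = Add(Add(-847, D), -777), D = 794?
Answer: 3862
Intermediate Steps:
k = -830 (k = Add(Add(-847, 794), -777) = Add(-53, -777) = -830)
Add(4009, Add(k, Mul(-1, -683))) = Add(4009, Add(-830, Mul(-1, -683))) = Add(4009, Add(-830, 683)) = Add(4009, -147) = 3862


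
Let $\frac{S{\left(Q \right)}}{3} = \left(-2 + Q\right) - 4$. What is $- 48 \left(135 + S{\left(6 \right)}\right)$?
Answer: $-6480$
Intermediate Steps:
$S{\left(Q \right)} = -18 + 3 Q$ ($S{\left(Q \right)} = 3 \left(\left(-2 + Q\right) - 4\right) = 3 \left(-6 + Q\right) = -18 + 3 Q$)
$- 48 \left(135 + S{\left(6 \right)}\right) = - 48 \left(135 + \left(-18 + 3 \cdot 6\right)\right) = - 48 \left(135 + \left(-18 + 18\right)\right) = - 48 \left(135 + 0\right) = \left(-48\right) 135 = -6480$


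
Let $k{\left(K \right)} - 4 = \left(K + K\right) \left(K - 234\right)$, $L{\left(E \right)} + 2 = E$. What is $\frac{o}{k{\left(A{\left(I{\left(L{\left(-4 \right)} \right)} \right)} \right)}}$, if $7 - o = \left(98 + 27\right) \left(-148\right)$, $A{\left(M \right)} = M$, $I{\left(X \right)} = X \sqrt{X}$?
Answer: $- \frac{1980249}{11873092} - \frac{6495957 i \sqrt{6}}{5936546} \approx -0.16678 - 2.6803 i$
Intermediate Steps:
$L{\left(E \right)} = -2 + E$
$I{\left(X \right)} = X^{\frac{3}{2}}$
$k{\left(K \right)} = 4 + 2 K \left(-234 + K\right)$ ($k{\left(K \right)} = 4 + \left(K + K\right) \left(K - 234\right) = 4 + 2 K \left(-234 + K\right)$)
$o = 18507$ ($o = 7 - \left(98 + 27\right) \left(-148\right) = 7 - 125 \left(-148\right) = 7 - -18500 = 7 + 18500 = 18507$)
$\frac{o}{k{\left(A{\left(I{\left(L{\left(-4 \right)} \right)} \right)} \right)}} = \frac{18507}{4 - 468 \left(-2 - 4\right)^{\frac{3}{2}} + 2 \left(\left(-2 - 4\right)^{\frac{3}{2}}\right)^{2}} = \frac{18507}{4 - 468 \left(-6\right)^{\frac{3}{2}} + 2 \left(\left(-6\right)^{\frac{3}{2}}\right)^{2}} = \frac{18507}{4 - 468 \left(- 6 i \sqrt{6}\right) + 2 \left(- 6 i \sqrt{6}\right)^{2}} = \frac{18507}{4 + 2808 i \sqrt{6} + 2 \left(-216\right)} = \frac{18507}{4 + 2808 i \sqrt{6} - 432} = \frac{18507}{-428 + 2808 i \sqrt{6}}$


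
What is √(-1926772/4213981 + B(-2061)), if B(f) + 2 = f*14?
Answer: 6*I*√14233957222167343/4213981 ≈ 169.87*I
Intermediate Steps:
B(f) = -2 + 14*f (B(f) = -2 + f*14 = -2 + 14*f)
√(-1926772/4213981 + B(-2061)) = √(-1926772/4213981 + (-2 + 14*(-2061))) = √(-1926772*1/4213981 + (-2 - 28854)) = √(-1926772/4213981 - 28856) = √(-121600562508/4213981) = 6*I*√14233957222167343/4213981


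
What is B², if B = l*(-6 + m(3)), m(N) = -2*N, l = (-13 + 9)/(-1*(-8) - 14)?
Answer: 64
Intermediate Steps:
l = ⅔ (l = -4/(8 - 14) = -4/(-6) = -4*(-⅙) = ⅔ ≈ 0.66667)
B = -8 (B = 2*(-6 - 2*3)/3 = 2*(-6 - 6)/3 = (⅔)*(-12) = -8)
B² = (-8)² = 64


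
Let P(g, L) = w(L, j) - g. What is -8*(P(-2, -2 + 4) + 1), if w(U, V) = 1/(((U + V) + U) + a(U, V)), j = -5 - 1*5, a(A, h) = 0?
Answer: -68/3 ≈ -22.667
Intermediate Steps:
j = -10 (j = -5 - 5 = -10)
w(U, V) = 1/(V + 2*U) (w(U, V) = 1/(((U + V) + U) + 0) = 1/((V + 2*U) + 0) = 1/(V + 2*U))
P(g, L) = 1/(-10 + 2*L) - g
-8*(P(-2, -2 + 4) + 1) = -8*((1/2 - 1*(-2)*(-5 + (-2 + 4)))/(-5 + (-2 + 4)) + 1) = -8*((1/2 - 1*(-2)*(-5 + 2))/(-5 + 2) + 1) = -8*((1/2 - 1*(-2)*(-3))/(-3) + 1) = -8*(-(1/2 - 6)/3 + 1) = -8*(-1/3*(-11/2) + 1) = -8*(11/6 + 1) = -8*17/6 = -68/3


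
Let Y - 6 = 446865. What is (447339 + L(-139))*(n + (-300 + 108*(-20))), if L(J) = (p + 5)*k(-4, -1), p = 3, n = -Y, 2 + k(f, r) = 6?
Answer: -201017658801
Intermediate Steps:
Y = 446871 (Y = 6 + 446865 = 446871)
k(f, r) = 4 (k(f, r) = -2 + 6 = 4)
n = -446871 (n = -1*446871 = -446871)
L(J) = 32 (L(J) = (3 + 5)*4 = 8*4 = 32)
(447339 + L(-139))*(n + (-300 + 108*(-20))) = (447339 + 32)*(-446871 + (-300 + 108*(-20))) = 447371*(-446871 + (-300 - 2160)) = 447371*(-446871 - 2460) = 447371*(-449331) = -201017658801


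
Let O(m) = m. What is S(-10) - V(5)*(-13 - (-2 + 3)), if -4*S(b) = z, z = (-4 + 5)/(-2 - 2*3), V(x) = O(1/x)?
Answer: 453/160 ≈ 2.8312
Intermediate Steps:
V(x) = 1/x
z = -⅛ (z = 1/(-2 - 6) = 1/(-8) = 1*(-⅛) = -⅛ ≈ -0.12500)
S(b) = 1/32 (S(b) = -¼*(-⅛) = 1/32)
S(-10) - V(5)*(-13 - (-2 + 3)) = 1/32 - (-13 - (-2 + 3))/5 = 1/32 - (-13 - 1*1)/5 = 1/32 - (-13 - 1)/5 = 1/32 - (-14)/5 = 1/32 - 1*(-14/5) = 1/32 + 14/5 = 453/160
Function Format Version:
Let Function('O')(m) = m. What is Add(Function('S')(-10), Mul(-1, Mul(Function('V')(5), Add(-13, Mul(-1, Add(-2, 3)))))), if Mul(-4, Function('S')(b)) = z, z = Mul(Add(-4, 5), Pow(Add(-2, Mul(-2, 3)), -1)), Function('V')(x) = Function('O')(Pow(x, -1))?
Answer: Rational(453, 160) ≈ 2.8312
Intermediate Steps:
Function('V')(x) = Pow(x, -1)
z = Rational(-1, 8) (z = Mul(1, Pow(Add(-2, -6), -1)) = Mul(1, Pow(-8, -1)) = Mul(1, Rational(-1, 8)) = Rational(-1, 8) ≈ -0.12500)
Function('S')(b) = Rational(1, 32) (Function('S')(b) = Mul(Rational(-1, 4), Rational(-1, 8)) = Rational(1, 32))
Add(Function('S')(-10), Mul(-1, Mul(Function('V')(5), Add(-13, Mul(-1, Add(-2, 3)))))) = Add(Rational(1, 32), Mul(-1, Mul(Pow(5, -1), Add(-13, Mul(-1, Add(-2, 3)))))) = Add(Rational(1, 32), Mul(-1, Mul(Rational(1, 5), Add(-13, Mul(-1, 1))))) = Add(Rational(1, 32), Mul(-1, Mul(Rational(1, 5), Add(-13, -1)))) = Add(Rational(1, 32), Mul(-1, Mul(Rational(1, 5), -14))) = Add(Rational(1, 32), Mul(-1, Rational(-14, 5))) = Add(Rational(1, 32), Rational(14, 5)) = Rational(453, 160)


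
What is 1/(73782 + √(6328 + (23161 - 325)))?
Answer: 36891/2721877180 - √7291/2721877180 ≈ 1.3522e-5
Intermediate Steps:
1/(73782 + √(6328 + (23161 - 325))) = 1/(73782 + √(6328 + 22836)) = 1/(73782 + √29164) = 1/(73782 + 2*√7291)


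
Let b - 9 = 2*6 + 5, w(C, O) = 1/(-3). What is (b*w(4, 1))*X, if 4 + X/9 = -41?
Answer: 3510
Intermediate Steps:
w(C, O) = -1/3
X = -405 (X = -36 + 9*(-41) = -36 - 369 = -405)
b = 26 (b = 9 + (2*6 + 5) = 9 + (12 + 5) = 9 + 17 = 26)
(b*w(4, 1))*X = (26*(-1/3))*(-405) = -26/3*(-405) = 3510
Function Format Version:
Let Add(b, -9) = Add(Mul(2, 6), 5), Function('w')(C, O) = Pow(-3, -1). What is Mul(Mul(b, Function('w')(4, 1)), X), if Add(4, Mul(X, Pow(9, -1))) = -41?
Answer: 3510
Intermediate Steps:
Function('w')(C, O) = Rational(-1, 3)
X = -405 (X = Add(-36, Mul(9, -41)) = Add(-36, -369) = -405)
b = 26 (b = Add(9, Add(Mul(2, 6), 5)) = Add(9, Add(12, 5)) = Add(9, 17) = 26)
Mul(Mul(b, Function('w')(4, 1)), X) = Mul(Mul(26, Rational(-1, 3)), -405) = Mul(Rational(-26, 3), -405) = 3510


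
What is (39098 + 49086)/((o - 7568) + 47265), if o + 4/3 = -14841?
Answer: 66138/18641 ≈ 3.5480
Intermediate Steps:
o = -44527/3 (o = -4/3 - 14841 = -44527/3 ≈ -14842.)
(39098 + 49086)/((o - 7568) + 47265) = (39098 + 49086)/((-44527/3 - 7568) + 47265) = 88184/(-67231/3 + 47265) = 88184/(74564/3) = 88184*(3/74564) = 66138/18641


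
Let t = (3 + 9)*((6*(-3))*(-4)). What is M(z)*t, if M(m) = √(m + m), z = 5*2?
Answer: 1728*√5 ≈ 3863.9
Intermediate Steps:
z = 10
M(m) = √2*√m (M(m) = √(2*m) = √2*√m)
t = 864 (t = 12*(-18*(-4)) = 12*72 = 864)
M(z)*t = (√2*√10)*864 = (2*√5)*864 = 1728*√5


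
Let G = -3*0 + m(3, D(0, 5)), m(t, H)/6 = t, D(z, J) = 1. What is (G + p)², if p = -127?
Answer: 11881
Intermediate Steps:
m(t, H) = 6*t
G = 18 (G = -3*0 + 6*3 = 0 + 18 = 18)
(G + p)² = (18 - 127)² = (-109)² = 11881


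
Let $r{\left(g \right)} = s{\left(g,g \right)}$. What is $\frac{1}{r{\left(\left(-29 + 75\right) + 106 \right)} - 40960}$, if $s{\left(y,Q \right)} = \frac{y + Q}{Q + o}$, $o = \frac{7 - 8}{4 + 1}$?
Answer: $- \frac{759}{31087120} \approx -2.4415 \cdot 10^{-5}$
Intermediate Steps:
$o = - \frac{1}{5} \approx -0.2$
$s{\left(y,Q \right)} = \frac{Q + y}{- \frac{1}{5} + Q}$ ($s{\left(y,Q \right)} = \frac{y + Q}{Q - \frac{1}{5}} = \frac{Q + y}{- \frac{1}{5} + Q}$)
$r{\left(g \right)} = \frac{10 g}{-1 + 5 g}$ ($r{\left(g \right)} = \frac{5 \left(g + g\right)}{-1 + 5 g} = \frac{5 \cdot 2 g}{-1 + 5 g} = \frac{10 g}{-1 + 5 g}$)
$\frac{1}{r{\left(\left(-29 + 75\right) + 106 \right)} - 40960} = \frac{1}{\frac{10 \left(\left(-29 + 75\right) + 106\right)}{-1 + 5 \left(\left(-29 + 75\right) + 106\right)} - 40960} = \frac{1}{\frac{10 \left(46 + 106\right)}{-1 + 5 \left(46 + 106\right)} - 40960} = \frac{1}{10 \cdot 152 \frac{1}{-1 + 5 \cdot 152} - 40960} = \frac{1}{10 \cdot 152 \frac{1}{-1 + 760} - 40960} = \frac{1}{10 \cdot 152 \cdot \frac{1}{759} - 40960} = \frac{1}{\frac{1520}{759} - 40960} = \frac{1}{- \frac{31087120}{759}} = - \frac{759}{31087120}$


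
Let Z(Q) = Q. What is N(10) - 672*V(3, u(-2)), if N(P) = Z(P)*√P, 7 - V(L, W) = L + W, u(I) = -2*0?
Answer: -2688 + 10*√10 ≈ -2656.4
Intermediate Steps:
u(I) = 0
V(L, W) = 7 - L - W (V(L, W) = 7 - (L + W) = 7 + (-L - W) = 7 - L - W)
N(P) = P^(3/2) (N(P) = P*√P = P^(3/2))
N(10) - 672*V(3, u(-2)) = 10^(3/2) - 672*(7 - 1*3 - 1*0) = 10*√10 - 672*(7 - 3 + 0) = 10*√10 - 672*4 = 10*√10 - 56*48 = 10*√10 - 2688 = -2688 + 10*√10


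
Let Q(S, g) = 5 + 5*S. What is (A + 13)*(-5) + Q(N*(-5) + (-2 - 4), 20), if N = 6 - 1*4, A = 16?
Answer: -220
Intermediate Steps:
N = 2 (N = 6 - 4 = 2)
(A + 13)*(-5) + Q(N*(-5) + (-2 - 4), 20) = (16 + 13)*(-5) + (5 + 5*(2*(-5) + (-2 - 4))) = 29*(-5) + (5 + 5*(-10 - 6)) = -145 + (5 + 5*(-16)) = -145 + (5 - 80) = -145 - 75 = -220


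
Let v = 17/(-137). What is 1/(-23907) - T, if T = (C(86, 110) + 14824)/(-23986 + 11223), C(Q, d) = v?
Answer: 48550284466/41802130617 ≈ 1.1614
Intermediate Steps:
v = -17/137 (v = 17*(-1/137) = -17/137 ≈ -0.12409)
C(Q, d) = -17/137
T = -2030871/1748531 (T = (-17/137 + 14824)/(-23986 + 11223) = (2030871/137)/(-12763) = (2030871/137)*(-1/12763) = -2030871/1748531 ≈ -1.1615)
1/(-23907) - T = 1/(-23907) - 1*(-2030871/1748531) = -1/23907 + 2030871/1748531 = 48550284466/41802130617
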